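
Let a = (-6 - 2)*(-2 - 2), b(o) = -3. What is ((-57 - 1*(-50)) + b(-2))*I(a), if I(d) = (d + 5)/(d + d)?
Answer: -185/32 ≈ -5.7813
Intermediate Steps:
a = 32 (a = -8*(-4) = 32)
I(d) = (5 + d)/(2*d) (I(d) = (5 + d)/((2*d)) = (5 + d)*(1/(2*d)) = (5 + d)/(2*d))
((-57 - 1*(-50)) + b(-2))*I(a) = ((-57 - 1*(-50)) - 3)*((½)*(5 + 32)/32) = ((-57 + 50) - 3)*((½)*(1/32)*37) = (-7 - 3)*(37/64) = -10*37/64 = -185/32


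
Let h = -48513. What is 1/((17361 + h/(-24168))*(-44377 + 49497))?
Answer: 1007/89520887680 ≈ 1.1249e-8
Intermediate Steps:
1/((17361 + h/(-24168))*(-44377 + 49497)) = 1/((17361 - 48513/(-24168))*(-44377 + 49497)) = 1/((17361 - 48513*(-1/24168))*5120) = 1/((17361 + 16171/8056)*5120) = 1/((139876387/8056)*5120) = 1/(89520887680/1007) = 1007/89520887680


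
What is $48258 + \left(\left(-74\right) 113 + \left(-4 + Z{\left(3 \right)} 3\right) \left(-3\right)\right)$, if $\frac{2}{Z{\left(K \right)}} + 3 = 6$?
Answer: $39902$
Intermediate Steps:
$Z{\left(K \right)} = \frac{2}{3}$ ($Z{\left(K \right)} = \frac{2}{-3 + 6} = \frac{2}{3}$)
$48258 + \left(\left(-74\right) 113 + \left(-4 + Z{\left(3 \right)} 3\right) \left(-3\right)\right) = 48258 - \left(8362 - \left(-4 + \frac{2}{3} \cdot 3\right) \left(-3\right)\right) = 48258 - \left(8362 - \left(-4 + 2\right) \left(-3\right)\right) = 48258 - 8356 = 39902$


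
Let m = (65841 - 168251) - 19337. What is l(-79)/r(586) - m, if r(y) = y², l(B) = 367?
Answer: 41807433179/343396 ≈ 1.2175e+5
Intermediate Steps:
m = -121747 (m = -102410 - 19337 = -121747)
l(-79)/r(586) - m = 367/(586²) - 1*(-121747) = 367/343396 + 121747 = 41807433179/343396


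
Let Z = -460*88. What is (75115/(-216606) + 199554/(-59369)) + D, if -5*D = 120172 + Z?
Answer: -1025052167663683/64298408070 ≈ -15942.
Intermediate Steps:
Z = -40480
D = -79692/5 (D = -(120172 - 40480)/5 = -1/5*79692 = -79692/5 ≈ -15938.)
(75115/(-216606) + 199554/(-59369)) + D = (75115/(-216606) + 199554/(-59369)) - 79692/5 = (75115*(-1/216606) + 199554*(-1/59369)) - 79692/5 = (-75115/216606 - 199554/59369) - 79692/5 = -47684096159/12859681614 - 79692/5 = -1025052167663683/64298408070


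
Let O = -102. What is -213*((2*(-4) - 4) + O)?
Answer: 24282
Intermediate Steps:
-213*((2*(-4) - 4) + O) = -213*((2*(-4) - 4) - 102) = -213*((-8 - 4) - 102) = -213*(-12 - 102) = -213*(-114) = 24282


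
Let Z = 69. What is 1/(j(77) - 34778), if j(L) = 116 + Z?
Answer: -1/34593 ≈ -2.8908e-5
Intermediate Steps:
j(L) = 185 (j(L) = 116 + 69 = 185)
1/(j(77) - 34778) = 1/(185 - 34778) = 1/(-34593) = -1/34593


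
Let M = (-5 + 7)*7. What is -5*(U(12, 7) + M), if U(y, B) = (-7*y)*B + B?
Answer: 2835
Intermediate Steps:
U(y, B) = B - 7*B*y (U(y, B) = -7*B*y + B = B - 7*B*y)
M = 14 (M = 2*7 = 14)
-5*(U(12, 7) + M) = -5*(7*(1 - 7*12) + 14) = -5*(7*(1 - 84) + 14) = -5*(7*(-83) + 14) = -5*(-581 + 14) = -5*(-567) = 2835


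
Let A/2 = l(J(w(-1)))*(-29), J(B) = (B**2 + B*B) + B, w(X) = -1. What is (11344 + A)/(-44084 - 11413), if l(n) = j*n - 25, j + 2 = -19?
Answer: -14012/55497 ≈ -0.25248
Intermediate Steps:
j = -21 (j = -2 - 19 = -21)
J(B) = B + 2*B**2 (J(B) = (B**2 + B**2) + B = 2*B**2 + B = B + 2*B**2)
l(n) = -25 - 21*n (l(n) = -21*n - 25 = -25 - 21*n)
A = 2668 (A = 2*((-25 - (-21)*(1 + 2*(-1)))*(-29)) = 2*((-25 - (-21)*(1 - 2))*(-29)) = 2*((-25 - (-21)*(-1))*(-29)) = 2*((-25 - 21*1)*(-29)) = 2*((-25 - 21)*(-29)) = 2*(-46*(-29)) = 2*1334 = 2668)
(11344 + A)/(-44084 - 11413) = (11344 + 2668)/(-44084 - 11413) = 14012/(-55497) = 14012*(-1/55497) = -14012/55497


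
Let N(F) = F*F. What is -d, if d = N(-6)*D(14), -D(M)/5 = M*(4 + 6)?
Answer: 25200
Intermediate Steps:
N(F) = F²
D(M) = -50*M (D(M) = -5*M*(4 + 6) = -5*M*10 = -50*M)
d = -25200 (d = (-6)²*(-50*14) = 36*(-700) = -25200)
-d = -1*(-25200) = 25200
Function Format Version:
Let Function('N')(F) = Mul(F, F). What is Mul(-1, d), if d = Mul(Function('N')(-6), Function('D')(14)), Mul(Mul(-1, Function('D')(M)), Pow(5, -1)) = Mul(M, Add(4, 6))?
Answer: 25200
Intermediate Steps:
Function('N')(F) = Pow(F, 2)
Function('D')(M) = Mul(-50, M) (Function('D')(M) = Mul(-5, Mul(M, Add(4, 6))) = Mul(-5, Mul(M, 10)) = Mul(-5, Mul(10, M)) = Mul(-50, M))
d = -25200 (d = Mul(Pow(-6, 2), Mul(-50, 14)) = Mul(36, -700) = -25200)
Mul(-1, d) = Mul(-1, -25200) = 25200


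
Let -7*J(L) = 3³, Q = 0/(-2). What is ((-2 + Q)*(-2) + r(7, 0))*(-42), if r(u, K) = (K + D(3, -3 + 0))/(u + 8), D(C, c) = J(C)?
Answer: -786/5 ≈ -157.20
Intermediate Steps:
Q = 0 (Q = 0*(-½) = 0)
J(L) = -27/7 (J(L) = -⅐*3³ = -⅐*27 = -27/7)
D(C, c) = -27/7
r(u, K) = (-27/7 + K)/(8 + u) (r(u, K) = (K - 27/7)/(u + 8) = (-27/7 + K)/(8 + u))
((-2 + Q)*(-2) + r(7, 0))*(-42) = ((-2 + 0)*(-2) + (-27/7 + 0)/(8 + 7))*(-42) = (-2*(-2) - 27/7/15)*(-42) = (4 + (1/15)*(-27/7))*(-42) = (4 - 9/35)*(-42) = (131/35)*(-42) = -786/5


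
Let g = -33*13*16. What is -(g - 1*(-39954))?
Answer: -33090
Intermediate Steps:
g = -6864 (g = -429*16 = -6864)
-(g - 1*(-39954)) = -(-6864 - 1*(-39954)) = -(-6864 + 39954) = -1*33090 = -33090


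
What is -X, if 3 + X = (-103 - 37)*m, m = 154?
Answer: 21563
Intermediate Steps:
X = -21563 (X = -3 + (-103 - 37)*154 = -3 - 140*154 = -3 - 21560 = -21563)
-X = -1*(-21563) = 21563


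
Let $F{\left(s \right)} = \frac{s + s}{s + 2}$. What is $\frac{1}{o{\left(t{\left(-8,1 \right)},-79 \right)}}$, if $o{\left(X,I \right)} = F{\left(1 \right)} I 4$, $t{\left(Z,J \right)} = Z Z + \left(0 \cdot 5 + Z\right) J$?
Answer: $- \frac{3}{632} \approx -0.0047468$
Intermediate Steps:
$F{\left(s \right)} = \frac{2 s}{2 + s}$
$t{\left(Z,J \right)} = Z^{2} + J Z$ ($t{\left(Z,J \right)} = Z^{2} + \left(0 + Z\right) J = Z^{2} + Z J = Z^{2} + J Z$)
$o{\left(X,I \right)} = \frac{8 I}{3}$ ($o{\left(X,I \right)} = 2 \cdot 1 \frac{1}{2 + 1} I 4 = 2 \cdot 1 \cdot \frac{1}{3} I 4 = \frac{2 I}{3} \cdot 4 = \frac{8 I}{3}$)
$\frac{1}{o{\left(t{\left(-8,1 \right)},-79 \right)}} = \frac{1}{\frac{8}{3} \left(-79\right)} = \frac{1}{- \frac{632}{3}} = - \frac{3}{632}$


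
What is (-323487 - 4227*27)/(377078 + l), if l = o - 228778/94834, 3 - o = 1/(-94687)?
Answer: -1964796710786064/1692997442130973 ≈ -1.1605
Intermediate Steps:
o = 284062/94687 (o = 3 - 1/(-94687) = 3 - 1*(-1/94687) = 3 + 1/94687 = 284062/94687 ≈ 3.0000)
l = 2638216611/4489773479 (l = 284062/94687 - 228778/94834 = 284062/94687 - 228778*1/94834 = 284062/94687 - 114389/47417 = 2638216611/4489773479 ≈ 0.58761)
(-323487 - 4227*27)/(377078 + l) = (-323487 - 4227*27)/(377078 + 2638216611/4489773479) = (-323487 - 114129)/(1692997442130973/4489773479) = -437616*4489773479/1692997442130973 = -1964796710786064/1692997442130973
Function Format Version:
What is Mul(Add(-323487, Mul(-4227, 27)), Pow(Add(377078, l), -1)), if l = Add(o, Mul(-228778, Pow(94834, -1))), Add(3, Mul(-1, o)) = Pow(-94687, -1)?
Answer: Rational(-1964796710786064, 1692997442130973) ≈ -1.1605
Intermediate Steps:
o = Rational(284062, 94687) (o = Add(3, Mul(-1, Pow(-94687, -1))) = Add(3, Mul(-1, Rational(-1, 94687))) = Add(3, Rational(1, 94687)) = Rational(284062, 94687) ≈ 3.0000)
l = Rational(2638216611, 4489773479) (l = Add(Rational(284062, 94687), Mul(-228778, Pow(94834, -1))) = Add(Rational(284062, 94687), Mul(-228778, Rational(1, 94834))) = Add(Rational(284062, 94687), Rational(-114389, 47417)) = Rational(2638216611, 4489773479) ≈ 0.58761)
Mul(Add(-323487, Mul(-4227, 27)), Pow(Add(377078, l), -1)) = Mul(Add(-323487, Mul(-4227, 27)), Pow(Add(377078, Rational(2638216611, 4489773479)), -1)) = Mul(Add(-323487, -114129), Pow(Rational(1692997442130973, 4489773479), -1)) = Mul(-437616, Rational(4489773479, 1692997442130973)) = Rational(-1964796710786064, 1692997442130973)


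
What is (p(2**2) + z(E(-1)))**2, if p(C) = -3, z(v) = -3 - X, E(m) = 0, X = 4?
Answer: 100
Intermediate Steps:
z(v) = -7 (z(v) = -3 - 1*4 = -3 - 4 = -7)
(p(2**2) + z(E(-1)))**2 = (-3 - 7)**2 = (-10)**2 = 100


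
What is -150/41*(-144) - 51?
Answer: 19509/41 ≈ 475.83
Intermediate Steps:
-150/41*(-144) - 51 = 21600/41 - 51 = 19509/41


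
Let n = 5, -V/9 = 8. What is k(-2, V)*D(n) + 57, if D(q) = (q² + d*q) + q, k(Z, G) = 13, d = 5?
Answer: 772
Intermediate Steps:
V = -72 (V = -9*8 = -72)
D(q) = q² + 6*q (D(q) = (q² + 5*q) + q = q² + 6*q)
k(-2, V)*D(n) + 57 = 13*(5*(6 + 5)) + 57 = 13*(5*11) + 57 = 13*55 + 57 = 715 + 57 = 772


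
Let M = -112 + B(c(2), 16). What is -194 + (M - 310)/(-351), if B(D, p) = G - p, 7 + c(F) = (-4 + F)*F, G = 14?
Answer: -67670/351 ≈ -192.79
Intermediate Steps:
c(F) = -7 + F*(-4 + F) (c(F) = -7 + (-4 + F)*F = -7 + F*(-4 + F))
B(D, p) = 14 - p
M = -114 (M = -112 + (14 - 1*16) = -112 + (14 - 16) = -112 - 2 = -114)
-194 + (M - 310)/(-351) = -194 + (-114 - 310)/(-351) = -194 - 1/351*(-424) = -194 + 424/351 = -67670/351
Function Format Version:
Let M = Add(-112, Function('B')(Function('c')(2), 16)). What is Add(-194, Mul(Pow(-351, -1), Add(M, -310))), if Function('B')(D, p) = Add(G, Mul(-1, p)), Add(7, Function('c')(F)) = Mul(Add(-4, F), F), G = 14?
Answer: Rational(-67670, 351) ≈ -192.79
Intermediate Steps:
Function('c')(F) = Add(-7, Mul(F, Add(-4, F))) (Function('c')(F) = Add(-7, Mul(Add(-4, F), F)) = Add(-7, Mul(F, Add(-4, F))))
Function('B')(D, p) = Add(14, Mul(-1, p))
M = -114 (M = Add(-112, Add(14, Mul(-1, 16))) = Add(-112, Add(14, -16)) = Add(-112, -2) = -114)
Add(-194, Mul(Pow(-351, -1), Add(M, -310))) = Add(-194, Mul(Pow(-351, -1), Add(-114, -310))) = Add(-194, Mul(Rational(-1, 351), -424)) = Add(-194, Rational(424, 351)) = Rational(-67670, 351)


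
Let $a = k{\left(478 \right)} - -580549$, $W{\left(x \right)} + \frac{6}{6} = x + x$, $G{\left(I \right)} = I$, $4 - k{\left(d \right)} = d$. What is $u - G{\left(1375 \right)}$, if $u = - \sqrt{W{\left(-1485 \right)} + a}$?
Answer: $-1375 - 4 \sqrt{36069} \approx -2134.7$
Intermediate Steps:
$k{\left(d \right)} = 4 - d$
$W{\left(x \right)} = -1 + 2 x$ ($W{\left(x \right)} = -1 + \left(x + x\right) = -1 + 2 x$)
$a = 580075$ ($a = \left(4 - 478\right) - -580549 = \left(4 - 478\right) + 580549 = -474 + 580549 = 580075$)
$u = - 4 \sqrt{36069}$ ($u = - \sqrt{\left(-1 + 2 \left(-1485\right)\right) + 580075} = - \sqrt{\left(-1 - 2970\right) + 580075} = - \sqrt{-2971 + 580075} = - \sqrt{577104} = - 4 \sqrt{36069} \approx -759.67$)
$u - G{\left(1375 \right)} = - 4 \sqrt{36069} - 1375 = -1375 - 4 \sqrt{36069}$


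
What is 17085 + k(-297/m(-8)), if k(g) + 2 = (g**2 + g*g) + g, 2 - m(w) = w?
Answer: 470437/25 ≈ 18817.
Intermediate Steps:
m(w) = 2 - w
k(g) = -2 + g + 2*g**2 (k(g) = -2 + ((g**2 + g*g) + g) = -2 + ((g**2 + g**2) + g) = -2 + (2*g**2 + g) = -2 + (g + 2*g**2) = -2 + g + 2*g**2)
17085 + k(-297/m(-8)) = 17085 + (-2 - 297/(2 - 1*(-8)) + 2*(-297/(2 - 1*(-8)))**2) = 17085 + (-2 - 297/(2 + 8) + 2*(-297/(2 + 8))**2) = 17085 + (-2 - 297/10 + 2*(-297/10)**2) = 17085 + (-2 - 297/10 + 2*(88209/100)) = 17085 + (-2 - 297/10 + 88209/50) = 17085 + 43312/25 = 470437/25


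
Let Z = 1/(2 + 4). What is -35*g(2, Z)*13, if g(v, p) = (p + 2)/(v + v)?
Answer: -5915/24 ≈ -246.46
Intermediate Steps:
Z = ⅙ (Z = 1/6 = ⅙ ≈ 0.16667)
g(v, p) = (2 + p)/(2*v) (g(v, p) = (2 + p)/((2*v)) = (2 + p)*(1/(2*v)) = (2 + p)/(2*v))
-35*g(2, Z)*13 = -35*(2 + ⅙)/(2*2)*13 = -35*13/(2*2*6)*13 = -35*13/24*13 = -455/24*13 = -5915/24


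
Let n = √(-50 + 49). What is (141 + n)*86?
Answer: 12126 + 86*I ≈ 12126.0 + 86.0*I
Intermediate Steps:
n = I (n = √(-1) = I ≈ 1.0*I)
(141 + n)*86 = (141 + I)*86 = 12126 + 86*I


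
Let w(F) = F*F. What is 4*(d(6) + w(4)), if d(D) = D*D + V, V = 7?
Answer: 236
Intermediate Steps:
d(D) = 7 + D**2 (d(D) = D*D + 7 = D**2 + 7 = 7 + D**2)
w(F) = F**2
4*(d(6) + w(4)) = 4*((7 + 6**2) + 4**2) = 4*((7 + 36) + 16) = 4*(43 + 16) = 4*59 = 236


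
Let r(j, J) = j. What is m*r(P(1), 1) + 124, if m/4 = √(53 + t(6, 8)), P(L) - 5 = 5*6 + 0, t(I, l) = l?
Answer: 124 + 140*√61 ≈ 1217.4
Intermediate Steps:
P(L) = 35 (P(L) = 5 + (5*6 + 0) = 5 + (30 + 0) = 5 + 30 = 35)
m = 4*√61 (m = 4*√(53 + 8) = 4*√61 ≈ 31.241)
m*r(P(1), 1) + 124 = (4*√61)*35 + 124 = 140*√61 + 124 = 124 + 140*√61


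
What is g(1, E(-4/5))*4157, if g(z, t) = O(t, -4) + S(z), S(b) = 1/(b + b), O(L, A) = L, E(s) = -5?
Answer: -37413/2 ≈ -18707.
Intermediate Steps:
S(b) = 1/(2*b)
g(z, t) = t + 1/(2*z)
g(1, E(-4/5))*4157 = (-5 + (½)/1)*4157 = (-5 + (½)*1)*4157 = (-5 + ½)*4157 = -9/2*4157 = -37413/2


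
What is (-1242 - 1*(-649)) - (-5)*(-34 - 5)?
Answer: -788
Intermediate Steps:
(-1242 - 1*(-649)) - (-5)*(-34 - 5) = (-1242 + 649) - (-5)*(-39) = -593 - 1*195 = -593 - 195 = -788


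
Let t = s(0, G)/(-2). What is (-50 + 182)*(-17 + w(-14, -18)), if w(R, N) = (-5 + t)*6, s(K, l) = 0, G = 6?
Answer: -6204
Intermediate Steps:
t = 0 (t = 0/(-2) = 0*(-1/2) = 0)
w(R, N) = -30 (w(R, N) = (-5 + 0)*6 = -5*6 = -30)
(-50 + 182)*(-17 + w(-14, -18)) = (-50 + 182)*(-17 - 30) = 132*(-47) = -6204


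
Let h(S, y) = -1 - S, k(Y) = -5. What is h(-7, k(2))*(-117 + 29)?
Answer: -528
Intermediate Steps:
h(-7, k(2))*(-117 + 29) = (-1 - 1*(-7))*(-117 + 29) = (-1 + 7)*(-88) = 6*(-88) = -528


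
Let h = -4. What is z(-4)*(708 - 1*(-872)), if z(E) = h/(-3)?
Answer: 6320/3 ≈ 2106.7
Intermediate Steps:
z(E) = 4/3 (z(E) = -4/(-3) = -4*(-⅓) = 4/3)
z(-4)*(708 - 1*(-872)) = 4*(708 - 1*(-872))/3 = 4*(708 + 872)/3 = (4/3)*1580 = 6320/3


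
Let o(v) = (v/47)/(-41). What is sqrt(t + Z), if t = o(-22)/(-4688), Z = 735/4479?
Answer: sqrt(1865684053813163102)/3371856892 ≈ 0.40509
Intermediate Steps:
o(v) = -v/1927 (o(v) = (v*(1/47))*(-1/41) = (v/47)*(-1/41) = -v/1927)
Z = 245/1493 (Z = 735*(1/4479) = 245/1493 ≈ 0.16410)
t = -11/4516888 (t = -1/1927*(-22)/(-4688) = (22/1927)*(-1/4688) = -11/4516888 ≈ -2.4353e-6)
sqrt(t + Z) = sqrt(-11/4516888 + 245/1493) = sqrt(1106621137/6743713784) = sqrt(1865684053813163102)/3371856892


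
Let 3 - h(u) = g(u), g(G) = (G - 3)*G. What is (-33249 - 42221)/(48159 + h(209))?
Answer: -37735/2554 ≈ -14.775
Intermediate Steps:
g(G) = G*(-3 + G) (g(G) = (-3 + G)*G = G*(-3 + G))
h(u) = 3 - u*(-3 + u)
(-33249 - 42221)/(48159 + h(209)) = (-33249 - 42221)/(48159 + (3 - 1*209*(-3 + 209))) = -75470/(48159 + (3 - 1*209*206)) = -75470/(48159 + (3 - 43054)) = -75470/(48159 - 43051) = -75470/5108 = -75470*1/5108 = -37735/2554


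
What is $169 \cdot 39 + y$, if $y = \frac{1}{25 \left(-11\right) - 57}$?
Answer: $\frac{2188211}{332} \approx 6591.0$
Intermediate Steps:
$y = - \frac{1}{332}$ ($y = \frac{1}{-275 - 57} = \frac{1}{-332} = - \frac{1}{332} \approx -0.003012$)
$169 \cdot 39 + y = 169 \cdot 39 - \frac{1}{332} = 6591 - \frac{1}{332} = \frac{2188211}{332}$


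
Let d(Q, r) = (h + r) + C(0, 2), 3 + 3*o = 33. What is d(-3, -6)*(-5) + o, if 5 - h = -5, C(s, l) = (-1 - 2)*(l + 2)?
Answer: 50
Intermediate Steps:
o = 10 (o = -1 + (⅓)*33 = -1 + 11 = 10)
C(s, l) = -6 - 3*l (C(s, l) = -3*(2 + l) = -6 - 3*l)
h = 10 (h = 5 - 1*(-5) = 5 + 5 = 10)
d(Q, r) = -2 + r (d(Q, r) = (10 + r) + (-6 - 3*2) = (10 + r) + (-6 - 6) = (10 + r) - 12 = -2 + r)
d(-3, -6)*(-5) + o = (-2 - 6)*(-5) + 10 = -8*(-5) + 10 = 40 + 10 = 50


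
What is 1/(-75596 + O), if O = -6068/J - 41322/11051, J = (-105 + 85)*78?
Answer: -4309890/325809795653 ≈ -1.3228e-5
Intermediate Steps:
J = -1560 (J = -20*78 = -1560)
O = 648787/4309890 (O = -6068/(-1560) - 41322/11051 = -6068*(-1/1560) - 41322*1/11051 = 1517/390 - 41322/11051 = 648787/4309890 ≈ 0.15053)
1/(-75596 + O) = 1/(-75596 + 648787/4309890) = 1/(-325809795653/4309890) = -4309890/325809795653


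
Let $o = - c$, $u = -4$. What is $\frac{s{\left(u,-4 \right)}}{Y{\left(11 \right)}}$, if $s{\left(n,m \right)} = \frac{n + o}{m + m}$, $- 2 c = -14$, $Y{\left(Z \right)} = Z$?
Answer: $\frac{1}{8} \approx 0.125$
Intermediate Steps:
$c = 7$ ($c = \left(- \frac{1}{2}\right) \left(-14\right) = 7$)
$o = -7$ ($o = \left(-1\right) 7 = -7$)
$s{\left(n,m \right)} = \frac{-7 + n}{2 m}$ ($s{\left(n,m \right)} = \frac{n - 7}{m + m} = \frac{-7 + n}{2 m}$)
$\frac{s{\left(u,-4 \right)}}{Y{\left(11 \right)}} = \frac{\frac{1}{2} \frac{1}{-4} \left(-7 - 4\right)}{11} = \frac{1}{2} \left(- \frac{1}{4}\right) \left(-11\right) \frac{1}{11} = \frac{11}{8} \cdot \frac{1}{11} = \frac{1}{8}$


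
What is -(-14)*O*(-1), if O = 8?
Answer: -112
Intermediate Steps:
-(-14)*O*(-1) = -(-14)*8*(-1) = -(-14)*(-8) = -14*8 = -112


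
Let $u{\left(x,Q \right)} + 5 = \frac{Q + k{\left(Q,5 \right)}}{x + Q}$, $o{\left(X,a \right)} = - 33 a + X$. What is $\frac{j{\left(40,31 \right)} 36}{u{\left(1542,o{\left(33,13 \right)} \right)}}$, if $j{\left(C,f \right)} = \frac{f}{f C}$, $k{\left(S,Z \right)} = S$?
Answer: $- \frac{1719}{10870} \approx -0.15814$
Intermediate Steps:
$o{\left(X,a \right)} = X - 33 a$
$j{\left(C,f \right)} = \frac{1}{C}$ ($j{\left(C,f \right)} = \frac{f}{C f} = f \frac{1}{C f} = \frac{1}{C}$)
$u{\left(x,Q \right)} = -5 + \frac{2 Q}{Q + x}$ ($u{\left(x,Q \right)} = -5 + \frac{Q + Q}{x + Q} = -5 + \frac{2 Q}{Q + x}$)
$\frac{j{\left(40,31 \right)} 36}{u{\left(1542,o{\left(33,13 \right)} \right)}} = \frac{\frac{1}{40} \cdot 36}{\frac{1}{\left(33 - 429\right) + 1542} \left(\left(-5\right) 1542 - 3 \left(33 - 429\right)\right)} = \frac{\frac{1}{40} \cdot 36}{\frac{1}{\left(33 - 429\right) + 1542} \left(-7710 - 3 \left(33 - 429\right)\right)} = \frac{9}{10 \frac{-7710 - -1188}{-396 + 1542}} = \frac{9}{10 \frac{-7710 + 1188}{1146}} = \frac{9}{10 \cdot \frac{1}{1146} \left(-6522\right)} = \frac{9}{10 \left(- \frac{1087}{191}\right)} = \frac{9}{10} \left(- \frac{191}{1087}\right) = - \frac{1719}{10870}$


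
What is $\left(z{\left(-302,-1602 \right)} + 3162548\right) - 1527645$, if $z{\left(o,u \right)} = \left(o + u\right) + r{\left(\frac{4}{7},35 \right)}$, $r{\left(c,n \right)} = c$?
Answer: $\frac{11430997}{7} \approx 1.633 \cdot 10^{6}$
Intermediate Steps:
$z{\left(o,u \right)} = \frac{4}{7} + o + u$ ($z{\left(o,u \right)} = \left(o + u\right) + \frac{4}{7} = \frac{4}{7} + o + u$)
$\left(z{\left(-302,-1602 \right)} + 3162548\right) - 1527645 = \left(\left(\frac{4}{7} - 302 - 1602\right) + 3162548\right) - 1527645 = \left(- \frac{13324}{7} + 3162548\right) - 1527645 = \frac{22124512}{7} - 1527645 = \frac{11430997}{7}$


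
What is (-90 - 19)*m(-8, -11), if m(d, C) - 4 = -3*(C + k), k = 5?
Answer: -2398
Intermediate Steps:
m(d, C) = -11 - 3*C (m(d, C) = 4 - 3*(C + 5) = 4 - 3*(5 + C) = 4 + (-15 - 3*C) = -11 - 3*C)
(-90 - 19)*m(-8, -11) = (-90 - 19)*(-11 - 3*(-11)) = -109*(-11 + 33) = -109*22 = -2398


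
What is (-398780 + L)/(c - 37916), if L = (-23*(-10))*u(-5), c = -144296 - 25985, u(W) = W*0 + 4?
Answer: 132620/69399 ≈ 1.9110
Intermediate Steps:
u(W) = 4 (u(W) = 0 + 4 = 4)
c = -170281
L = 920 (L = -23*(-10)*4 = 230*4 = 920)
(-398780 + L)/(c - 37916) = (-398780 + 920)/(-170281 - 37916) = -397860/(-208197) = -397860*(-1/208197) = 132620/69399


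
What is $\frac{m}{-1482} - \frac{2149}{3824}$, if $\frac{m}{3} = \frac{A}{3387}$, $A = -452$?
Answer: $- \frac{1796965537}{3199116336} \approx -0.56171$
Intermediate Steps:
$m = - \frac{452}{1129}$ ($m = 3 \left(- \frac{452}{3387}\right) = - \frac{452}{1129} \approx -0.40035$)
$\frac{m}{-1482} - \frac{2149}{3824} = - \frac{452}{1129 \left(-1482\right)} - \frac{2149}{3824} = \left(- \frac{452}{1129}\right) \left(- \frac{1}{1482}\right) - \frac{2149}{3824} = \frac{226}{836589} - \frac{2149}{3824} = - \frac{1796965537}{3199116336}$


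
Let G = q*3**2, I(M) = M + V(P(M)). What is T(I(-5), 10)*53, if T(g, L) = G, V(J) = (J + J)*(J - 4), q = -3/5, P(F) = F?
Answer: -1431/5 ≈ -286.20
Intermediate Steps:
q = -3/5 (q = -3*1/5 = -3/5 ≈ -0.60000)
V(J) = 2*J*(-4 + J) (V(J) = (2*J)*(-4 + J) = 2*J*(-4 + J))
I(M) = M + 2*M*(-4 + M)
G = -27/5 (G = -3/5*3**2 = -3/5*9 = -27/5 ≈ -5.4000)
T(g, L) = -27/5
T(I(-5), 10)*53 = -27/5*53 = -1431/5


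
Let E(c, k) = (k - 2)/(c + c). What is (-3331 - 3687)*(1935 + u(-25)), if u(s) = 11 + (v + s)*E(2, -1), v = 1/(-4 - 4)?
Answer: -220628375/16 ≈ -1.3789e+7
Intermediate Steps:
E(c, k) = (-2 + k)/(2*c) (E(c, k) = (-2 + k)/((2*c)) = (-2 + k)*(1/(2*c)) = (-2 + k)/(2*c))
v = -⅛ (v = 1/(-8) = -⅛ ≈ -0.12500)
u(s) = 355/32 - 3*s/4 (u(s) = 11 + (-⅛ + s)*((½)*(-2 - 1)/2) = 11 + (-⅛ + s)*((½)*(½)*(-3)) = 11 + (-⅛ + s)*(-¾) = 11 + (3/32 - 3*s/4) = 355/32 - 3*s/4)
(-3331 - 3687)*(1935 + u(-25)) = (-3331 - 3687)*(1935 + (355/32 - ¾*(-25))) = -7018*(1935 + (355/32 + 75/4)) = -7018*(1935 + 955/32) = -7018*62875/32 = -220628375/16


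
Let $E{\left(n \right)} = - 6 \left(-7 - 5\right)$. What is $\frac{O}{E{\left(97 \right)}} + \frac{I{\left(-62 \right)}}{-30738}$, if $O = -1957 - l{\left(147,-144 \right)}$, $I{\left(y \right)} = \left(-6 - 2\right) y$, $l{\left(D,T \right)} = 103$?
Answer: $- \frac{2639833}{92214} \approx -28.627$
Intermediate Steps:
$E{\left(n \right)} = 72$ ($E{\left(n \right)} = \left(-6\right) \left(-12\right) = 72$)
$I{\left(y \right)} = - 8 y$
$O = -2060$ ($O = -1957 - 103 = -2060$)
$\frac{O}{E{\left(97 \right)}} + \frac{I{\left(-62 \right)}}{-30738} = - \frac{2060}{72} + \frac{\left(-8\right) \left(-62\right)}{-30738} = \left(-2060\right) \frac{1}{72} + 496 \left(- \frac{1}{30738}\right) = - \frac{515}{18} - \frac{248}{15369} = - \frac{2639833}{92214}$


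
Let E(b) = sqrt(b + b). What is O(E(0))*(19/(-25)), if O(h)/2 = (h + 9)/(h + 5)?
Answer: -342/125 ≈ -2.7360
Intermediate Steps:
E(b) = sqrt(2)*sqrt(b) (E(b) = sqrt(2*b) = sqrt(2)*sqrt(b))
O(h) = 2*(9 + h)/(5 + h) (O(h) = 2*((h + 9)/(h + 5)) = 2*((9 + h)/(5 + h)) = 2*(9 + h)/(5 + h))
O(E(0))*(19/(-25)) = (2*(9 + sqrt(2)*sqrt(0))/(5 + sqrt(2)*sqrt(0)))*(19/(-25)) = (2*(9 + sqrt(2)*0)/(5 + sqrt(2)*0))*(-1/25*19) = (2*(9 + 0)/(5 + 0))*(-19/25) = (2*9/5)*(-19/25) = (2*(1/5)*9)*(-19/25) = (18/5)*(-19/25) = -342/125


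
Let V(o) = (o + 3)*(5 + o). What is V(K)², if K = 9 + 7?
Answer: 159201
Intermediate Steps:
K = 16
V(o) = (3 + o)*(5 + o)
V(K)² = (15 + 16² + 8*16)² = (15 + 256 + 128)² = 399² = 159201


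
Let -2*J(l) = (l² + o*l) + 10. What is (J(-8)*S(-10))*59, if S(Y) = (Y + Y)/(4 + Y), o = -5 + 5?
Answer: -21830/3 ≈ -7276.7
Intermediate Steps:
o = 0
S(Y) = 2*Y/(4 + Y) (S(Y) = (2*Y)/(4 + Y) = 2*Y/(4 + Y))
J(l) = -5 - l²/2 (J(l) = -((l² + 0*l) + 10)/2 = -((l² + 0) + 10)/2 = -(l² + 10)/2 = -(10 + l²)/2 = -5 - l²/2)
(J(-8)*S(-10))*59 = ((-5 - ½*(-8)²)*(2*(-10)/(4 - 10)))*59 = ((-5 - ½*64)*(2*(-10)/(-6)))*59 = ((-5 - 32)*(2*(-10)*(-⅙)))*59 = -37*10/3*59 = -370/3*59 = -21830/3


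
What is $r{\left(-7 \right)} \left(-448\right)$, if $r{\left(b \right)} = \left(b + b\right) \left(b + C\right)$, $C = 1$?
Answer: $-37632$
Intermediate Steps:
$r{\left(b \right)} = 2 b \left(1 + b\right)$ ($r{\left(b \right)} = \left(b + b\right) \left(b + 1\right) = 2 b \left(1 + b\right)$)
$r{\left(-7 \right)} \left(-448\right) = 2 \left(-7\right) \left(1 - 7\right) \left(-448\right) = 2 \left(-7\right) \left(-6\right) \left(-448\right) = 84 \left(-448\right) = -37632$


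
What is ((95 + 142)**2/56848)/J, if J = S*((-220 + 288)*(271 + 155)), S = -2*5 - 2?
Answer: -6241/2195697152 ≈ -2.8424e-6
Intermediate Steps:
S = -12 (S = -10 - 2 = -12)
J = -347616 (J = -12*(-220 + 288)*(271 + 155) = -816*426 = -12*28968 = -347616)
((95 + 142)**2/56848)/J = ((95 + 142)**2/56848)/(-347616) = (237**2*(1/56848))*(-1/347616) = (56169*(1/56848))*(-1/347616) = (56169/56848)*(-1/347616) = -6241/2195697152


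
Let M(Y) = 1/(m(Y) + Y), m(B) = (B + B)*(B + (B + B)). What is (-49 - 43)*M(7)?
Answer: -92/301 ≈ -0.30565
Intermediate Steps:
m(B) = 6*B² (m(B) = (2*B)*(B + 2*B) = (2*B)*(3*B) = 6*B²)
M(Y) = 1/(Y + 6*Y²) (M(Y) = 1/(6*Y² + Y) = 1/(Y + 6*Y²))
(-49 - 43)*M(7) = (-49 - 43)*(1/(7*(1 + 6*7))) = -92/(7*(1 + 42)) = -92/(7*43) = -92*1/301 = -92/301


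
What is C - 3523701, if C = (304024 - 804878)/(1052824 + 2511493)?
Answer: -12559587878071/3564317 ≈ -3.5237e+6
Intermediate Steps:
C = -500854/3564317 ≈ -0.14052
C - 3523701 = -500854/3564317 - 3523701 = -12559587878071/3564317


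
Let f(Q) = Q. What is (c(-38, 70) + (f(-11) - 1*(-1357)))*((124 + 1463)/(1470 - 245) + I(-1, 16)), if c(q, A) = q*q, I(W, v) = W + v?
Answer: 11138796/245 ≈ 45465.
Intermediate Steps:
c(q, A) = q**2
(c(-38, 70) + (f(-11) - 1*(-1357)))*((124 + 1463)/(1470 - 245) + I(-1, 16)) = ((-38)**2 + (-11 - 1*(-1357)))*((124 + 1463)/(1470 - 245) + (-1 + 16)) = (1444 + (-11 + 1357))*(1587/1225 + 15) = (1444 + 1346)*(1587*(1/1225) + 15) = 2790*(1587/1225 + 15) = 2790*(19962/1225) = 11138796/245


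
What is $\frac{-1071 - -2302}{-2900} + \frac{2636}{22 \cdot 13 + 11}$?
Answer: $\frac{7278793}{861300} \approx 8.4509$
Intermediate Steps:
$\frac{-1071 - -2302}{-2900} + \frac{2636}{22 \cdot 13 + 11} = \left(-1071 + 2302\right) \left(- \frac{1}{2900}\right) + \frac{2636}{286 + 11} = 1231 \left(- \frac{1}{2900}\right) + \frac{2636}{297} = - \frac{1231}{2900} + 2636 \cdot \frac{1}{297} = - \frac{1231}{2900} + \frac{2636}{297} = \frac{7278793}{861300}$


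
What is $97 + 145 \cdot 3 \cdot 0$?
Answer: $97$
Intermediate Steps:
$97 + 145 \cdot 3 \cdot 0 = 97 + 145 \cdot 0 = 97 + 0 = 97$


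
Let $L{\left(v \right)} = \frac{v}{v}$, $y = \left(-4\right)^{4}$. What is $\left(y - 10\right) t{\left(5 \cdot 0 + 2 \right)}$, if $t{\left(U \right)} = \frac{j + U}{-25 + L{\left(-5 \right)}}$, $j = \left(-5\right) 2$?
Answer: $82$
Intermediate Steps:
$y = 256$
$L{\left(v \right)} = 1$
$j = -10$
$t{\left(U \right)} = \frac{5}{12} - \frac{U}{24}$ ($t{\left(U \right)} = \frac{-10 + U}{-25 + 1} = \frac{-10 + U}{-24} = \left(-10 + U\right) \left(- \frac{1}{24}\right) = \frac{5}{12} - \frac{U}{24}$)
$\left(y - 10\right) t{\left(5 \cdot 0 + 2 \right)} = \left(256 - 10\right) \left(\frac{5}{12} - \frac{5 \cdot 0 + 2}{24}\right) = 246 \left(\frac{5}{12} - \frac{0 + 2}{24}\right) = 246 \left(\frac{5}{12} - \frac{1}{12}\right) = 246 \cdot \frac{1}{3} = 82$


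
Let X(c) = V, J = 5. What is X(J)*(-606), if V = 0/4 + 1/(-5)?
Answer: 606/5 ≈ 121.20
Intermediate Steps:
V = -1/5 (V = 0*(1/4) + 1*(-1/5) = 0 - 1/5 = -1/5 ≈ -0.20000)
X(c) = -1/5
X(J)*(-606) = -1/5*(-606) = 606/5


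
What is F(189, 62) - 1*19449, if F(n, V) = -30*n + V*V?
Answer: -21275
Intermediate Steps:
F(n, V) = V² - 30*n (F(n, V) = -30*n + V² = V² - 30*n)
F(189, 62) - 1*19449 = (62² - 30*189) - 1*19449 = (3844 - 5670) - 19449 = -1826 - 19449 = -21275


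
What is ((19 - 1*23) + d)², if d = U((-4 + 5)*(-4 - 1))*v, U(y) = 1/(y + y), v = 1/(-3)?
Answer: 14161/900 ≈ 15.734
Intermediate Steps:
v = -⅓ ≈ -0.33333
U(y) = 1/(2*y)
d = 1/30 (d = (1/(2*(((-4 + 5)*(-4 - 1)))))*(-⅓) = (1/(2*((1*(-5)))))*(-⅓) = ((½)/(-5))*(-⅓) = ((½)*(-⅕))*(-⅓) = -⅒*(-⅓) = 1/30 ≈ 0.033333)
((19 - 1*23) + d)² = ((19 - 1*23) + 1/30)² = ((19 - 23) + 1/30)² = (-4 + 1/30)² = (-119/30)² = 14161/900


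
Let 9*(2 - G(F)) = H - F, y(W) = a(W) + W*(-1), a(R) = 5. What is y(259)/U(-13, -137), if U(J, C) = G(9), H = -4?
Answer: -2286/31 ≈ -73.742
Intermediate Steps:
y(W) = 5 - W (y(W) = 5 + W*(-1) = 5 - W)
G(F) = 22/9 + F/9 (G(F) = 2 - (-4 - F)/9 = 2 + (4/9 + F/9) = 22/9 + F/9)
U(J, C) = 31/9 (U(J, C) = 22/9 + (1/9)*9 = 22/9 + 1 = 31/9)
y(259)/U(-13, -137) = (5 - 1*259)/(31/9) = (5 - 259)*(9/31) = -254*9/31 = -2286/31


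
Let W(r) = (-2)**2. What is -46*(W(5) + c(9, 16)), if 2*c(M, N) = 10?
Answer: -414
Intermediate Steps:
W(r) = 4
c(M, N) = 5 (c(M, N) = (1/2)*10 = 5)
-46*(W(5) + c(9, 16)) = -46*(4 + 5) = -46*9 = -414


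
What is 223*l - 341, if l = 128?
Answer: 28203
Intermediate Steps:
223*l - 341 = 223*128 - 341 = 28544 - 341 = 28203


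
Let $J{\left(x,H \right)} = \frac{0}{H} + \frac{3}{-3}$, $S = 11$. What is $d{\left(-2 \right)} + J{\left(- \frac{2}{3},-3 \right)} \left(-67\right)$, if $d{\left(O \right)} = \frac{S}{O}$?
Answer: $\frac{123}{2} \approx 61.5$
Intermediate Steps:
$J{\left(x,H \right)} = -1$ ($J{\left(x,H \right)} = 0 + 3 \left(- \frac{1}{3}\right) = 0 - 1 = -1$)
$d{\left(O \right)} = \frac{11}{O}$
$d{\left(-2 \right)} + J{\left(- \frac{2}{3},-3 \right)} \left(-67\right) = \frac{11}{-2} - -67 = 11 \left(- \frac{1}{2}\right) + 67 = - \frac{11}{2} + 67 = \frac{123}{2}$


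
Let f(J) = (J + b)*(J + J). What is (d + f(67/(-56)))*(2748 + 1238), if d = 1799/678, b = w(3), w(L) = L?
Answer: -1761008821/265776 ≈ -6625.9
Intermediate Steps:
b = 3
f(J) = 2*J*(3 + J) (f(J) = (J + 3)*(J + J) = (3 + J)*(2*J) = 2*J*(3 + J))
d = 1799/678 (d = 1799*(1/678) = 1799/678 ≈ 2.6534)
(d + f(67/(-56)))*(2748 + 1238) = (1799/678 + 2*(67/(-56))*(3 + 67/(-56)))*(2748 + 1238) = (1799/678 + 2*(67*(-1/56))*(3 + 67*(-1/56)))*3986 = (1799/678 + 2*(-67/56)*(3 - 67/56))*3986 = (1799/678 + 2*(-67/56)*(101/56))*3986 = (1799/678 - 6767/1568)*3986 = -883597/531552*3986 = -1761008821/265776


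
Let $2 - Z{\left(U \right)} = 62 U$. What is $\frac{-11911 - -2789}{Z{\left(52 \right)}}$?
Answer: $\frac{4561}{1611} \approx 2.8312$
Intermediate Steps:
$Z{\left(U \right)} = 2 - 62 U$
$\frac{-11911 - -2789}{Z{\left(52 \right)}} = \frac{-11911 - -2789}{2 - 3224} = \frac{-11911 + 2789}{2 - 3224} = - \frac{9122}{-3222} = \left(-9122\right) \left(- \frac{1}{3222}\right) = \frac{4561}{1611}$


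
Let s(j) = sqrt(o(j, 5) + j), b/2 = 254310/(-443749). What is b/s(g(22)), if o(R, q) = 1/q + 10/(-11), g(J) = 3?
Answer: -12110*sqrt(770)/443749 ≈ -0.75727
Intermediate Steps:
b = -508620/443749 (b = 2*(254310/(-443749)) = 2*(254310*(-1/443749)) = 2*(-254310/443749) = -508620/443749 ≈ -1.1462)
o(R, q) = -10/11 + 1/q (o(R, q) = 1/q + 10*(-1/11) = 1/q - 10/11 = -10/11 + 1/q)
s(j) = sqrt(-39/55 + j) (s(j) = sqrt((-10/11 + 1/5) + j) = sqrt(-39/55 + j))
b/s(g(22)) = -508620*55/sqrt(-2145 + 3025*3)/443749 = -508620*55/sqrt(-2145 + 9075)/443749 = -508620*sqrt(770)/42/443749 = -12110*sqrt(770)/443749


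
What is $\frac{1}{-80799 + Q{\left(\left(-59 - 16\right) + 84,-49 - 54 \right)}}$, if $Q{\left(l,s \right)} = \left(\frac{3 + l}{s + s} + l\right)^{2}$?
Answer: $- \frac{10609}{856348350} \approx -1.2389 \cdot 10^{-5}$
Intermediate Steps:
$Q{\left(l,s \right)} = \left(l + \frac{3 + l}{2 s}\right)^{2}$ ($Q{\left(l,s \right)} = \left(\frac{3 + l}{2 s} + l\right)^{2} = \left(l + \frac{3 + l}{2 s}\right)^{2}$)
$\frac{1}{-80799 + Q{\left(\left(-59 - 16\right) + 84,-49 - 54 \right)}} = \frac{1}{-80799 + \frac{\left(3 + \left(\left(-59 - 16\right) + 84\right) + 2 \left(\left(-59 - 16\right) + 84\right) \left(-49 - 54\right)\right)^{2}}{4 \left(-49 - 54\right)^{2}}} = \frac{1}{-80799 + \frac{\left(3 + \left(-75 + 84\right) + 2 \left(-75 + 84\right) \left(-103\right)\right)^{2}}{4 \cdot 10609}} = \frac{1}{-80799 + \frac{1}{4} \cdot \frac{1}{10609} \left(3 + 9 + 2 \cdot 9 \left(-103\right)\right)^{2}} = \frac{1}{-80799 + \frac{1}{4} \cdot \frac{1}{10609} \left(3 + 9 - 1854\right)^{2}} = \frac{1}{-80799 + \frac{1}{4} \cdot \frac{1}{10609} \left(-1842\right)^{2}} = \frac{1}{-80799 + \frac{1}{4} \cdot \frac{1}{10609} \cdot 3392964} = \frac{1}{-80799 + \frac{848241}{10609}} = \frac{1}{- \frac{856348350}{10609}} = - \frac{10609}{856348350}$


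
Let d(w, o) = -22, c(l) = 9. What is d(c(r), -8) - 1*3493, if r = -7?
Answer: -3515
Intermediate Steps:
d(c(r), -8) - 1*3493 = -22 - 1*3493 = -22 - 3493 = -3515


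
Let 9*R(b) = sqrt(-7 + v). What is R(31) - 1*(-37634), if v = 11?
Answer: 338708/9 ≈ 37634.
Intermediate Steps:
R(b) = 2/9 (R(b) = sqrt(-7 + 11)/9 = sqrt(4)/9 = (1/9)*2 = 2/9)
R(31) - 1*(-37634) = 2/9 - 1*(-37634) = 2/9 + 37634 = 338708/9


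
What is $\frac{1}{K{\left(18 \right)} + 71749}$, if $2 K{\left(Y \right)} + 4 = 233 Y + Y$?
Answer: $\frac{1}{73853} \approx 1.354 \cdot 10^{-5}$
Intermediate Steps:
$K{\left(Y \right)} = -2 + 117 Y$ ($K{\left(Y \right)} = -2 + \frac{233 Y + Y}{2} = -2 + \frac{234 Y}{2} = -2 + 117 Y$)
$\frac{1}{K{\left(18 \right)} + 71749} = \frac{1}{\left(-2 + 117 \cdot 18\right) + 71749} = \frac{1}{\left(-2 + 2106\right) + 71749} = \frac{1}{2104 + 71749} = \frac{1}{73853}$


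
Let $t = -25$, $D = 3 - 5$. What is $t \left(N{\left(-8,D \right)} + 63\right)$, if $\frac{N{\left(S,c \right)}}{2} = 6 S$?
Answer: $825$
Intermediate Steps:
$D = -2$ ($D = 3 - 5 = -2$)
$N{\left(S,c \right)} = 12 S$ ($N{\left(S,c \right)} = 2 \cdot 6 S = 12 S$)
$t \left(N{\left(-8,D \right)} + 63\right) = - 25 \left(12 \left(-8\right) + 63\right) = - 25 \left(-96 + 63\right) = \left(-25\right) \left(-33\right) = 825$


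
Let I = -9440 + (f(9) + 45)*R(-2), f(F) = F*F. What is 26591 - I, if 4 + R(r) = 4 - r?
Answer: 35779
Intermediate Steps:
R(r) = -r (R(r) = -4 + (4 - r) = -r)
f(F) = F²
I = -9188 (I = -9440 + (9² + 45)*(-1*(-2)) = -9440 + (81 + 45)*2 = -9440 + 126*2 = -9440 + 252 = -9188)
26591 - I = 26591 - 1*(-9188) = 26591 + 9188 = 35779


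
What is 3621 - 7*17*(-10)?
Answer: 4811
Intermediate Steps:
3621 - 7*17*(-10) = 3621 - 119*(-10) = 3621 + 1190 = 4811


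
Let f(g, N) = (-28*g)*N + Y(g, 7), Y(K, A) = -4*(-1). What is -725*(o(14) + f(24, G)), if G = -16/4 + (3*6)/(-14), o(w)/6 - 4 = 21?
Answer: -2686850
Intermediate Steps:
Y(K, A) = 4
o(w) = 150 (o(w) = 24 + 6*21 = 24 + 126 = 150)
G = -37/7 (G = -16*1/4 + 18*(-1/14) = -4 - 9/7 = -37/7 ≈ -5.2857)
f(g, N) = 4 - 28*N*g (f(g, N) = (-28*g)*N + 4 = -28*N*g + 4 = 4 - 28*N*g)
-725*(o(14) + f(24, G)) = -725*(150 + (4 - 28*(-37/7)*24)) = -725*(150 + (4 + 3552)) = -725*(150 + 3556) = -725*3706 = -2686850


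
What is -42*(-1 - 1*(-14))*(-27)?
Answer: 14742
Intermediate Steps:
-42*(-1 - 1*(-14))*(-27) = -42*(-1 + 14)*(-27) = -42*13*(-27) = -546*(-27) = 14742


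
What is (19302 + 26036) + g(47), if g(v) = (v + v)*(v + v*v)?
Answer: 257402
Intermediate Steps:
g(v) = 2*v*(v + v²) (g(v) = (2*v)*(v + v²) = 2*v*(v + v²))
(19302 + 26036) + g(47) = (19302 + 26036) + 2*47²*(1 + 47) = 45338 + 2*2209*48 = 45338 + 212064 = 257402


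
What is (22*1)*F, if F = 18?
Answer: 396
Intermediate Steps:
(22*1)*F = (22*1)*18 = 22*18 = 396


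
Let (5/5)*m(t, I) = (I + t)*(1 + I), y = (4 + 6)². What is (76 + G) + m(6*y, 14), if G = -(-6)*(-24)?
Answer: 9142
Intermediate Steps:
y = 100 (y = 10² = 100)
m(t, I) = (1 + I)*(I + t) (m(t, I) = (I + t)*(1 + I) = (1 + I)*(I + t))
G = -144 (G = -1*144 = -144)
(76 + G) + m(6*y, 14) = (76 - 144) + (14 + 6*100 + 14² + 14*(6*100)) = -68 + (14 + 600 + 196 + 14*600) = -68 + (14 + 600 + 196 + 8400) = -68 + 9210 = 9142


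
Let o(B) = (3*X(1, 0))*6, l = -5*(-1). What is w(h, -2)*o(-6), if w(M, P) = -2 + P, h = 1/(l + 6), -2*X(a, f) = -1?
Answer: -36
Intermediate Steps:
X(a, f) = 1/2 (X(a, f) = -1/2*(-1) = 1/2)
l = 5
h = 1/11 (h = 1/(5 + 6) = 1/11 ≈ 0.090909)
o(B) = 9 (o(B) = (3*(1/2))*6 = (3/2)*6 = 9)
w(h, -2)*o(-6) = (-2 - 2)*9 = -4*9 = -36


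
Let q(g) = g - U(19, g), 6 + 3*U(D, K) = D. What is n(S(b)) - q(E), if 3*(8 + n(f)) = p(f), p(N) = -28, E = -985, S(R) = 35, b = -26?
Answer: 972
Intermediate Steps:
U(D, K) = -2 + D/3
n(f) = -52/3 (n(f) = -8 + (1/3)*(-28) = -8 - 28/3 = -52/3)
q(g) = -13/3 + g (q(g) = g - (-2 + (1/3)*19) = g - (-2 + 19/3) = g - 1*13/3 = g - 13/3 = -13/3 + g)
n(S(b)) - q(E) = -52/3 - (-13/3 - 985) = -52/3 - 1*(-2968/3) = -52/3 + 2968/3 = 972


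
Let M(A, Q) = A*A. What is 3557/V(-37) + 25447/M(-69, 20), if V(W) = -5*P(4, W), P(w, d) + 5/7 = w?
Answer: -5026858/23805 ≈ -211.17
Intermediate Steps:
P(w, d) = -5/7 + w
M(A, Q) = A²
V(W) = -115/7 (V(W) = -5*(-5/7 + 4) = -5*23/7 = -115/7)
3557/V(-37) + 25447/M(-69, 20) = 3557/(-115/7) + 25447/((-69)²) = 3557*(-7/115) + 25447/4761 = -24899/115 + 25447*(1/4761) = -24899/115 + 25447/4761 = -5026858/23805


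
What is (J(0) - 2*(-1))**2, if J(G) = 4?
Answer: 36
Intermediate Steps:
(J(0) - 2*(-1))**2 = (4 - 2*(-1))**2 = (4 + 2)**2 = 6**2 = 36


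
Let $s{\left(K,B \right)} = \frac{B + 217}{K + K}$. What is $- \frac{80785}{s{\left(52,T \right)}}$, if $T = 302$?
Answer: $- \frac{8401640}{519} \approx -16188.0$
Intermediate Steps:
$s{\left(K,B \right)} = \frac{217 + B}{2 K}$
$- \frac{80785}{s{\left(52,T \right)}} = - \frac{80785}{\frac{1}{2} \cdot \frac{1}{52} \left(217 + 302\right)} = - \frac{80785}{\frac{1}{2} \cdot \frac{1}{52} \cdot 519} = - \frac{80785}{\frac{519}{104}} = \left(-80785\right) \frac{104}{519} = - \frac{8401640}{519}$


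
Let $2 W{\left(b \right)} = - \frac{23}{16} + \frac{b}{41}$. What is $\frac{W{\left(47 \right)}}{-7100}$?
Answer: $\frac{191}{9315200} \approx 2.0504 \cdot 10^{-5}$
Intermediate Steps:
$W{\left(b \right)} = - \frac{23}{32} + \frac{b}{82}$ ($W{\left(b \right)} = \frac{- \frac{23}{16} + \frac{b}{41}}{2} = - \frac{23}{32} + \frac{b}{82}$)
$\frac{W{\left(47 \right)}}{-7100} = \frac{- \frac{23}{32} + \frac{1}{82} \cdot 47}{-7100} = \left(- \frac{23}{32} + \frac{47}{82}\right) \left(- \frac{1}{7100}\right) = \left(- \frac{191}{1312}\right) \left(- \frac{1}{7100}\right) = \frac{191}{9315200}$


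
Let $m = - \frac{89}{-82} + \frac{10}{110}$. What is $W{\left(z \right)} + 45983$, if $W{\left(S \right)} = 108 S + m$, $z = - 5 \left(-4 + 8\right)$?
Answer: $\frac{39529407}{902} \approx 43824.0$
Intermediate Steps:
$m = \frac{1061}{902}$ ($m = \left(-89\right) \left(- \frac{1}{82}\right) + 10 \cdot \frac{1}{110} = \frac{89}{82} + \frac{1}{11} = \frac{1061}{902} \approx 1.1763$)
$z = -20$ ($z = \left(-5\right) 4 = -20$)
$W{\left(S \right)} = \frac{1061}{902} + 108 S$ ($W{\left(S \right)} = 108 S + \frac{1061}{902} = \frac{1061}{902} + 108 S$)
$W{\left(z \right)} + 45983 = \left(\frac{1061}{902} + 108 \left(-20\right)\right) + 45983 = \left(\frac{1061}{902} - 2160\right) + 45983 = - \frac{1947259}{902} + 45983 = \frac{39529407}{902}$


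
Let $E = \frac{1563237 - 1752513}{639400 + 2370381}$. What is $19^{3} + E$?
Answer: $\frac{20643898603}{3009781} \approx 6858.9$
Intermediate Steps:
$E = - \frac{189276}{3009781} \approx -0.062887$
$19^{3} + E = 19^{3} - \frac{189276}{3009781} = 6859 - \frac{189276}{3009781} = \frac{20643898603}{3009781}$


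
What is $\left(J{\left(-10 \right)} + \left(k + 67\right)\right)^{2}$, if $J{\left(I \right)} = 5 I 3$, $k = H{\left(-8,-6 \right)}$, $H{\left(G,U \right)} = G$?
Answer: $8281$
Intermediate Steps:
$k = -8$
$J{\left(I \right)} = 15 I$
$\left(J{\left(-10 \right)} + \left(k + 67\right)\right)^{2} = \left(15 \left(-10\right) + \left(-8 + 67\right)\right)^{2} = \left(-150 + 59\right)^{2} = \left(-91\right)^{2} = 8281$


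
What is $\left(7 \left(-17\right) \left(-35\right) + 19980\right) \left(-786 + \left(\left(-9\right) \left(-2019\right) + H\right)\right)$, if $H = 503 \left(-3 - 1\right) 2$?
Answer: $322601345$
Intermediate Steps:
$H = -4024$ ($H = 503 \left(\left(-4\right) 2\right) = 503 \left(-8\right) = -4024$)
$\left(7 \left(-17\right) \left(-35\right) + 19980\right) \left(-786 + \left(\left(-9\right) \left(-2019\right) + H\right)\right) = \left(7 \left(-17\right) \left(-35\right) + 19980\right) \left(-786 - -14147\right) = \left(\left(-119\right) \left(-35\right) + 19980\right) \left(-786 + \left(18171 - 4024\right)\right) = \left(4165 + 19980\right) \left(-786 + 14147\right) = 24145 \cdot 13361 = 322601345$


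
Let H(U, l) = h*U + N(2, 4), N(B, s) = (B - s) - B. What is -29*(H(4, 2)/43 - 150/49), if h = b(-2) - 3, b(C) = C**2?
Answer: 4350/49 ≈ 88.776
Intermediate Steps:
N(B, s) = -s
h = 1 (h = (-2)**2 - 3 = 4 - 3 = 1)
H(U, l) = -4 + U (H(U, l) = 1*U - 1*4 = U - 4 = -4 + U)
-29*(H(4, 2)/43 - 150/49) = -29*((-4 + 4)/43 - 150/49) = -29*(0*(1/43) - 150*1/49) = -29*(0 - 150/49) = -29*(-150/49) = 4350/49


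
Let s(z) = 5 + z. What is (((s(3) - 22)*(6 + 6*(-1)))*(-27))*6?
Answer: 0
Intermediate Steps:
(((s(3) - 22)*(6 + 6*(-1)))*(-27))*6 = ((((5 + 3) - 22)*(6 + 6*(-1)))*(-27))*6 = (((8 - 22)*(6 - 6))*(-27))*6 = (-14*0*(-27))*6 = (0*(-27))*6 = 0*6 = 0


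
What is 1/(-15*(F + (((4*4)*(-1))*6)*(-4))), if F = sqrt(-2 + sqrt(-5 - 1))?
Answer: -1/(5760 + 15*sqrt(-2 + I*sqrt(6))) ≈ -0.00017326 + 7.2347e-7*I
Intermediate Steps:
F = sqrt(-2 + I*sqrt(6)) (F = sqrt(-2 + sqrt(-6)) = sqrt(-2 + I*sqrt(6)) ≈ 0.76232 + 1.6066*I)
1/(-15*(F + (((4*4)*(-1))*6)*(-4))) = 1/(-15*(sqrt(-2 + I*sqrt(6)) + (((4*4)*(-1))*6)*(-4))) = 1/(-15*(sqrt(-2 + I*sqrt(6)) + ((16*(-1))*6)*(-4))) = 1/(-15*(sqrt(-2 + I*sqrt(6)) - 16*6*(-4))) = 1/(-15*(sqrt(-2 + I*sqrt(6)) - 96*(-4))) = 1/(-15*(sqrt(-2 + I*sqrt(6)) + 384)) = 1/(-15*(384 + sqrt(-2 + I*sqrt(6)))) = 1/(-5760 - 15*sqrt(-2 + I*sqrt(6)))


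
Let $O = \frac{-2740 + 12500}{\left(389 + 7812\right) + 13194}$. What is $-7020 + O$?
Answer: $- \frac{30036628}{4279} \approx -7019.5$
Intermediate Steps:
$O = \frac{1952}{4279}$ ($O = \frac{9760}{8201 + 13194} = \frac{9760}{21395} = 9760 \cdot \frac{1}{21395} = \frac{1952}{4279} \approx 0.45618$)
$-7020 + O = -7020 + \frac{1952}{4279} = - \frac{30036628}{4279}$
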